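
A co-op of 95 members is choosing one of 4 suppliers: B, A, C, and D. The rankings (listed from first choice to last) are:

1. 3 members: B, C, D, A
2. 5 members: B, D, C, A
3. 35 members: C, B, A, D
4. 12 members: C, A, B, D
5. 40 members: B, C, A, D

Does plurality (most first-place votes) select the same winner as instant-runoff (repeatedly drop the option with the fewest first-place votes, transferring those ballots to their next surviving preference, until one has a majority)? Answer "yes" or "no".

yes

Plurality — first-place votes: B 48, A 0, C 47, D 0. Winner: B.
Instant-runoff — R1 B 48, A 0, C 47, D 0 (B winner). Winner: B.
The two methods agree.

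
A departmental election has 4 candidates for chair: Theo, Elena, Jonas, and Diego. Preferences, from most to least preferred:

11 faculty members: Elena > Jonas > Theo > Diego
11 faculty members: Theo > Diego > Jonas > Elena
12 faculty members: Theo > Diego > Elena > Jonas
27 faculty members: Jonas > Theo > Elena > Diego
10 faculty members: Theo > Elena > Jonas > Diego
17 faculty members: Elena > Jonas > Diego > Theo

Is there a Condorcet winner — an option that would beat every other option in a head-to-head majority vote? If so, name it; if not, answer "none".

Checking pairwise contests:
Jonas beats Theo 55–33.
Theo beats Elena 60–28.
Elena beats Jonas 50–38.
Theo beats Diego 71–17.
Every option loses at least one head-to-head, so there is no Condorcet winner.

none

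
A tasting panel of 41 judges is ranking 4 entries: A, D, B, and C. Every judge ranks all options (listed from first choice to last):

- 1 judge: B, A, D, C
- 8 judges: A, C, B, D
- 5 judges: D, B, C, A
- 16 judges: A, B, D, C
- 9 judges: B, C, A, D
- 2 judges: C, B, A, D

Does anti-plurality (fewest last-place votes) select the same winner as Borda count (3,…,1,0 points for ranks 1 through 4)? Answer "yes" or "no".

no

Anti-plurality — last-place votes: A 5, D 19, B 0, C 17. Winner: B.
Borda — scores: A 85, D 32, B 84, C 45. Winner: A.
The two methods disagree.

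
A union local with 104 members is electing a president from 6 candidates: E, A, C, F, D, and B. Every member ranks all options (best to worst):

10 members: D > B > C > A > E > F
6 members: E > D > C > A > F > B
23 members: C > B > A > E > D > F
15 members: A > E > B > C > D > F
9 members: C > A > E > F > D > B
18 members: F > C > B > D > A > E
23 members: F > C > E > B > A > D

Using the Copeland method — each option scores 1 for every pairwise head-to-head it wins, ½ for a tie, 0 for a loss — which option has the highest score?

C

E: beats F, D, and B; loses to A and C → score 3.
A: beats E, F, and D; loses to C and B → score 3.
C: beats E, A, F, D, and B → score 5.
F: beats B; loses to E, A, C, and D → score 1.
D: beats F; loses to E, A, C, and B → score 1.
B: beats A and D; loses to E, C, and F → score 2.
C has the best pairwise record.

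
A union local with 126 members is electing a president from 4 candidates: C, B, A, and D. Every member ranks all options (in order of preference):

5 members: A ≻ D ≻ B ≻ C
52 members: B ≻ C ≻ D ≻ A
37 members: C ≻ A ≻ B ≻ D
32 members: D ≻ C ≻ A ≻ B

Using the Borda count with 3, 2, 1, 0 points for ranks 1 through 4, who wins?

C: 5·0 + 52·2 + 37·3 + 32·2 = 279
B: 5·1 + 52·3 + 37·1 + 32·0 = 198
A: 5·3 + 52·0 + 37·2 + 32·1 = 121
D: 5·2 + 52·1 + 37·0 + 32·3 = 158
C has the highest Borda score (279).

C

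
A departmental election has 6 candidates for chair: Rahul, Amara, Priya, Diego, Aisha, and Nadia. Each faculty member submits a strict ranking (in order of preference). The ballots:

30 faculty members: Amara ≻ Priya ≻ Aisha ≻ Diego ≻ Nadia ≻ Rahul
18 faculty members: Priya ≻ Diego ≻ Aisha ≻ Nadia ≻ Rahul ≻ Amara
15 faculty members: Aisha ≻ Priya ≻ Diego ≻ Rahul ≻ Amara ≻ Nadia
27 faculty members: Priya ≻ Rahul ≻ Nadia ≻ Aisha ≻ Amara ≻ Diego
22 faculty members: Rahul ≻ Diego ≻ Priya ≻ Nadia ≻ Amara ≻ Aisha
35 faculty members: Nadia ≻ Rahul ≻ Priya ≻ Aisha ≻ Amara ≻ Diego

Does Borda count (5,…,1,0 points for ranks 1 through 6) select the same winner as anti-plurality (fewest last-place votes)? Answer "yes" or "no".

yes

Borda — scores: Rahul 406, Amara 249, Priya 576, Diego 265, Aisha 343, Nadia 366. Winner: Priya.
Anti-plurality — last-place votes: Rahul 30, Amara 18, Priya 0, Diego 62, Aisha 22, Nadia 15. Winner: Priya.
The two methods agree.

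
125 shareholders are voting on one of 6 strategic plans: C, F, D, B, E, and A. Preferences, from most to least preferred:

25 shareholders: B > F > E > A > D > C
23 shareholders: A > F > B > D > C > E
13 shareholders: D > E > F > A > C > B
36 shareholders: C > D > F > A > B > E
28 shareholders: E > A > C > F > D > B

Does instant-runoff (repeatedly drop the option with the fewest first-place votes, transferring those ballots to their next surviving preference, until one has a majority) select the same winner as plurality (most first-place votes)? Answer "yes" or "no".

Instant-runoff — R1 C 36, F 0, D 13, B 25, E 28, A 23 (F out); R2 C 36, D 13, B 25, E 28, A 23 (D out); R3 C 36, B 25, E 41, A 23 (A out); R4 C 36, B 48, E 41 (C out); R5 B 84, E 41 (B winner). Winner: B.
Plurality — first-place votes: C 36, F 0, D 13, B 25, E 28, A 23. Winner: C.
The two methods disagree.

no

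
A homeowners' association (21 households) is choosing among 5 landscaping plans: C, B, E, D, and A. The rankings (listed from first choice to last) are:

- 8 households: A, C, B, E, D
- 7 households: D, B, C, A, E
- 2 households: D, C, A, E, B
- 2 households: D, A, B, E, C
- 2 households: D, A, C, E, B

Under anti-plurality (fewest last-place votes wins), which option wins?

A

Last-place votes: C 2, B 4, E 7, D 8, A 0.
A is ranked last by the fewest voters, so A wins.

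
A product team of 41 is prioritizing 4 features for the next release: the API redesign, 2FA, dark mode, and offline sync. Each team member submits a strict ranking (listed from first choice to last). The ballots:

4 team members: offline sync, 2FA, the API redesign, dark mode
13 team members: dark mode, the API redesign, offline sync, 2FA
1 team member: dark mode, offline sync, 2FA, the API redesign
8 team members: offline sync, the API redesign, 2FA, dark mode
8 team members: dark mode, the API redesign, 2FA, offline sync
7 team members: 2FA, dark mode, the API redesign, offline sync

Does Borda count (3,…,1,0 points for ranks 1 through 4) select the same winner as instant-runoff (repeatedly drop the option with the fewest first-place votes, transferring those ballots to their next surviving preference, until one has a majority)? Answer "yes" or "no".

Borda — scores: the API redesign 69, 2FA 46, dark mode 80, offline sync 51. Winner: dark mode.
Instant-runoff — R1 the API redesign 0, 2FA 7, dark mode 22, offline sync 12 (dark mode winner). Winner: dark mode.
The two methods agree.

yes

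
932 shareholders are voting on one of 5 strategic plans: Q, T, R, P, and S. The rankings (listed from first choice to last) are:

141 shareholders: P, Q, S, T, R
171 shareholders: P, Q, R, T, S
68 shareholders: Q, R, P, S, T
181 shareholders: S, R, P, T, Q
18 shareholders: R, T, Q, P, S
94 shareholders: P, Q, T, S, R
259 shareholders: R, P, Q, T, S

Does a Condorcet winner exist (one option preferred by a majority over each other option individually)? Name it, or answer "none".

Checking pairwise contests:
P beats Q 846–86.
Q beats T 733–199.
Q beats R 474–458.
R beats P 526–406.
Q beats S 751–181.
Every option loses at least one head-to-head, so there is no Condorcet winner.

none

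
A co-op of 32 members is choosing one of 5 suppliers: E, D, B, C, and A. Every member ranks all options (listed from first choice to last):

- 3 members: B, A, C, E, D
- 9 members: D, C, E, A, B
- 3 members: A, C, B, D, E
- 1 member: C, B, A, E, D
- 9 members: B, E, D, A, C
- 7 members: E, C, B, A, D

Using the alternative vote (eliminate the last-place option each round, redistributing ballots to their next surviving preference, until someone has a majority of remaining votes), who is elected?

Round 1: E 7, D 9, B 12, C 1, A 3. Eliminate C.
Round 2: E 7, D 9, B 13, A 3. Eliminate A.
Round 3: E 7, D 9, B 16. Eliminate E.
Round 4: D 9, B 23. B has a majority.

B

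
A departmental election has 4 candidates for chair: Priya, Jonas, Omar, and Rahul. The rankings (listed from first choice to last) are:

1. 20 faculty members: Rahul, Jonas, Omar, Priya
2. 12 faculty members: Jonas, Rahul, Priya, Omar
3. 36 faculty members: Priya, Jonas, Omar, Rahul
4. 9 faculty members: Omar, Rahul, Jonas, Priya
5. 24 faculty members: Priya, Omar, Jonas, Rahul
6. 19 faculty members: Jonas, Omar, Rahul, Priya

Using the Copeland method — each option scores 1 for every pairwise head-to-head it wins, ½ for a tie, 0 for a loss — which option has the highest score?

Priya: beats Omar; ties Jonas and Rahul → score 2.
Jonas: beats Omar and Rahul; ties Priya → score 2.5.
Omar: beats Rahul; loses to Priya and Jonas → score 1.
Rahul: ties Priya; loses to Jonas and Omar → score 0.5.
Jonas has the best pairwise record.

Jonas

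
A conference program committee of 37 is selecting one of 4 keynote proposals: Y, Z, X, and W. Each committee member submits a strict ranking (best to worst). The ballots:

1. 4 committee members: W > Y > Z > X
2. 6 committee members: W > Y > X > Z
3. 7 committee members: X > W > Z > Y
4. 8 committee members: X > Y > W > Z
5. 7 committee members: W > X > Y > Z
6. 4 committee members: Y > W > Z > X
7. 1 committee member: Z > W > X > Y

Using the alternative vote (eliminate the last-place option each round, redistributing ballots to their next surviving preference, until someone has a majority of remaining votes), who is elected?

Round 1: Y 4, Z 1, X 15, W 17. Eliminate Z.
Round 2: Y 4, X 15, W 18. Eliminate Y.
Round 3: X 15, W 22. W has a majority.

W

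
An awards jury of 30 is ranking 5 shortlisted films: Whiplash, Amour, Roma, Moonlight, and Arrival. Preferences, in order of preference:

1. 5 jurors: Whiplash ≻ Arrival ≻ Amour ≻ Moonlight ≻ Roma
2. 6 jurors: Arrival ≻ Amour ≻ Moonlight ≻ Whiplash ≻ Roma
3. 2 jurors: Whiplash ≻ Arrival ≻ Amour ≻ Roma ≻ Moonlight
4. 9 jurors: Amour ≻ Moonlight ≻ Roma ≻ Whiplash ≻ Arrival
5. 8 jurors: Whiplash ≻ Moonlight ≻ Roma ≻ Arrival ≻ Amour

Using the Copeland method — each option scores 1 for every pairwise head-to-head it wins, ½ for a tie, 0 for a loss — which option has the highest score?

Whiplash

Whiplash: beats Roma and Arrival; ties Amour and Moonlight → score 3.
Amour: beats Roma and Moonlight; ties Whiplash; loses to Arrival → score 2.5.
Roma: beats Arrival; loses to Whiplash, Amour, and Moonlight → score 1.
Moonlight: beats Roma and Arrival; ties Whiplash; loses to Amour → score 2.5.
Arrival: beats Amour; loses to Whiplash, Roma, and Moonlight → score 1.
Whiplash has the best pairwise record.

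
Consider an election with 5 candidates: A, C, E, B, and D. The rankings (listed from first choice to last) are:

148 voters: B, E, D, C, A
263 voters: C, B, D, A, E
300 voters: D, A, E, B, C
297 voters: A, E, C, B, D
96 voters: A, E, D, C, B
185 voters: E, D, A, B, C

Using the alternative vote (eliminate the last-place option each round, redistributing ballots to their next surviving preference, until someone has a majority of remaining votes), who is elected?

D

Round 1: A 393, C 263, E 185, B 148, D 300. Eliminate B.
Round 2: A 393, C 263, E 333, D 300. Eliminate C.
Round 3: A 393, E 333, D 563. Eliminate E.
Round 4: A 393, D 896. D has a majority.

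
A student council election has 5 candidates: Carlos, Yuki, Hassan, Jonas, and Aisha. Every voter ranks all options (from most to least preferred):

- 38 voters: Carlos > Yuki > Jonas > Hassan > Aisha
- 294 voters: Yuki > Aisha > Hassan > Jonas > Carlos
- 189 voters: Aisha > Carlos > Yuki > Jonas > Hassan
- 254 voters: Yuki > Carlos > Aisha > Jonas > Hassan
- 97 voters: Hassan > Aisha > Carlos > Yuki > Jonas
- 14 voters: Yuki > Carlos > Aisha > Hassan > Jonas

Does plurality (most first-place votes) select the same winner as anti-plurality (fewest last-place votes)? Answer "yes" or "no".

Plurality — first-place votes: Carlos 38, Yuki 562, Hassan 97, Jonas 0, Aisha 189. Winner: Yuki.
Anti-plurality — last-place votes: Carlos 294, Yuki 0, Hassan 443, Jonas 111, Aisha 38. Winner: Yuki.
The two methods agree.

yes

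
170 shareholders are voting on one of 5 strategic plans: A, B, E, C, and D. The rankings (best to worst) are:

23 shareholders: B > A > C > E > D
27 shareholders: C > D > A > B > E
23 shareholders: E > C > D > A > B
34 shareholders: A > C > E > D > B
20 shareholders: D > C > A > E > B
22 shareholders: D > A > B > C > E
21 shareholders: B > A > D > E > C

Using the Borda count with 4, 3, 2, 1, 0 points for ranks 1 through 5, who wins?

A

A: 23·3 + 27·2 + 23·1 + 34·4 + 20·2 + 22·3 + 21·3 = 451
B: 23·4 + 27·1 + 23·0 + 34·0 + 20·0 + 22·2 + 21·4 = 247
E: 23·1 + 27·0 + 23·4 + 34·2 + 20·1 + 22·0 + 21·1 = 224
C: 23·2 + 27·4 + 23·3 + 34·3 + 20·3 + 22·1 + 21·0 = 407
D: 23·0 + 27·3 + 23·2 + 34·1 + 20·4 + 22·4 + 21·2 = 371
A has the highest Borda score (451).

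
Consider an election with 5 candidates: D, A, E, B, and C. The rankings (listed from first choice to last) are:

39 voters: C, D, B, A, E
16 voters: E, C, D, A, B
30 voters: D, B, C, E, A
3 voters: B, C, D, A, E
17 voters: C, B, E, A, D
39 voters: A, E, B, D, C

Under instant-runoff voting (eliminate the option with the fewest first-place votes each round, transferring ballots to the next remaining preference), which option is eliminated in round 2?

Round 1: D 30, A 39, E 16, B 3, C 56. Eliminate B.
Round 2: D 30, A 39, E 16, C 59. Eliminate E.

E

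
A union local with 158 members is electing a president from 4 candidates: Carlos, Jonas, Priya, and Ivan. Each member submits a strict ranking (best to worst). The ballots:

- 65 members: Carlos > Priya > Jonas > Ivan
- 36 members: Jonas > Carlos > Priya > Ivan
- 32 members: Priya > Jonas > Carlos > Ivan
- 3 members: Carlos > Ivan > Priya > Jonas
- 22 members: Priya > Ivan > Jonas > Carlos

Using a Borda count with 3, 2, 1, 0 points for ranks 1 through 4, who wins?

Carlos: 65·3 + 36·2 + 32·1 + 3·3 + 22·0 = 308
Jonas: 65·1 + 36·3 + 32·2 + 3·0 + 22·1 = 259
Priya: 65·2 + 36·1 + 32·3 + 3·1 + 22·3 = 331
Ivan: 65·0 + 36·0 + 32·0 + 3·2 + 22·2 = 50
Priya has the highest Borda score (331).

Priya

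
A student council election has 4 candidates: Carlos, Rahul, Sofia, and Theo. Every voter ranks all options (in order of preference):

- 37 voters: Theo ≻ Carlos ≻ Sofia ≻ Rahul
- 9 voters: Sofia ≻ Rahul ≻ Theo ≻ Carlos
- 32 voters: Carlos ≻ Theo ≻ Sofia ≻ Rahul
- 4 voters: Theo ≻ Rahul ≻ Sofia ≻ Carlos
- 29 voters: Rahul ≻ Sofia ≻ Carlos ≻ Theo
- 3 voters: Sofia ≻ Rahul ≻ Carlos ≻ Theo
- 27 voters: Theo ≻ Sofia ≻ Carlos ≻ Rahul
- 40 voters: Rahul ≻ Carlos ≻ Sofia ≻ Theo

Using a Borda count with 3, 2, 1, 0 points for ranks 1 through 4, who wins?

Carlos: 37·2 + 9·0 + 32·3 + 4·0 + 29·1 + 3·1 + 27·1 + 40·2 = 309
Rahul: 37·0 + 9·2 + 32·0 + 4·2 + 29·3 + 3·2 + 27·0 + 40·3 = 239
Sofia: 37·1 + 9·3 + 32·1 + 4·1 + 29·2 + 3·3 + 27·2 + 40·1 = 261
Theo: 37·3 + 9·1 + 32·2 + 4·3 + 29·0 + 3·0 + 27·3 + 40·0 = 277
Carlos has the highest Borda score (309).

Carlos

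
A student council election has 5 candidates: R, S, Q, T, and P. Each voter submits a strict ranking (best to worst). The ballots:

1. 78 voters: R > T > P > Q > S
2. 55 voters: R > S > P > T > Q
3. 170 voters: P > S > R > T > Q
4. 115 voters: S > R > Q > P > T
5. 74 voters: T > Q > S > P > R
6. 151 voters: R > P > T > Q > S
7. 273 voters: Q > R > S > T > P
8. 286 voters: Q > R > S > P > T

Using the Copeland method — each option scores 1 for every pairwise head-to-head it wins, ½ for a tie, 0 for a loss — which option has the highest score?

Q

R: beats S, T, and P; loses to Q → score 3.
S: beats T and P; loses to R and Q → score 2.
Q: beats R, S, T, and P → score 4.
T: loses to R, S, Q, and P → score 0.
P: beats T; loses to R, S, and Q → score 1.
Q has the best pairwise record.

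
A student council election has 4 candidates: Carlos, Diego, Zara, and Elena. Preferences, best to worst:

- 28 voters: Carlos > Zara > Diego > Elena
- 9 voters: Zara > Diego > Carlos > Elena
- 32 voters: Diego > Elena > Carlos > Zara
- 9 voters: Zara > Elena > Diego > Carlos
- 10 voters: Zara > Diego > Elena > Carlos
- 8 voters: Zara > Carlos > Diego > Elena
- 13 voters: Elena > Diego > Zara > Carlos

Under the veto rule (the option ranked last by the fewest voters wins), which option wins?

Diego

Last-place votes: Carlos 32, Diego 0, Zara 32, Elena 45.
Diego is ranked last by the fewest voters, so Diego wins.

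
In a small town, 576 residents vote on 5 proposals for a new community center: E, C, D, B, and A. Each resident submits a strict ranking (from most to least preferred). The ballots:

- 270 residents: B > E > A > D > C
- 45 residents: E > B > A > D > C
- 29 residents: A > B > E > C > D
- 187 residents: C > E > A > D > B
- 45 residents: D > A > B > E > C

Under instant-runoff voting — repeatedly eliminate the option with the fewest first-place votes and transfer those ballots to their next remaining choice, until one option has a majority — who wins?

B

Round 1: E 45, C 187, D 45, B 270, A 29. Eliminate A.
Round 2: E 45, C 187, D 45, B 299. B has a majority.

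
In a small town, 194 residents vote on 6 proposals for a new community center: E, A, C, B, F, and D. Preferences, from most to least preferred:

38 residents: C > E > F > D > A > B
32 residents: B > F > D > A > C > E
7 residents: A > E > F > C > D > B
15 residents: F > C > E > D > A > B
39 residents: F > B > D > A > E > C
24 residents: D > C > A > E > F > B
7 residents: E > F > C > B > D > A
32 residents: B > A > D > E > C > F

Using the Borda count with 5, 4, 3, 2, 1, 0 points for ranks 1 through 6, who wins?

E: 38·4 + 32·0 + 7·4 + 15·3 + 39·1 + 24·2 + 7·5 + 32·2 = 411
A: 38·1 + 32·2 + 7·5 + 15·1 + 39·2 + 24·3 + 7·0 + 32·4 = 430
C: 38·5 + 32·1 + 7·2 + 15·4 + 39·0 + 24·4 + 7·3 + 32·1 = 445
B: 38·0 + 32·5 + 7·0 + 15·0 + 39·4 + 24·0 + 7·2 + 32·5 = 490
F: 38·3 + 32·4 + 7·3 + 15·5 + 39·5 + 24·1 + 7·4 + 32·0 = 585
D: 38·2 + 32·3 + 7·1 + 15·2 + 39·3 + 24·5 + 7·1 + 32·3 = 549
F has the highest Borda score (585).

F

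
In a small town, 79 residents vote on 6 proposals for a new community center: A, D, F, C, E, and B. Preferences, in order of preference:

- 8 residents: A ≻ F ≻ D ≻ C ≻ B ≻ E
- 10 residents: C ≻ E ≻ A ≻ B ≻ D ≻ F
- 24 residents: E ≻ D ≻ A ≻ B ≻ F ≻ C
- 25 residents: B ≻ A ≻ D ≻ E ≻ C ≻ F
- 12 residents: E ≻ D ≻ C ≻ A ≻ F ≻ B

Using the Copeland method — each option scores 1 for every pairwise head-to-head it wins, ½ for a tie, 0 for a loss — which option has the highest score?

E

A: beats D, F, C, and B; loses to E → score 4.
D: beats F, C, and B; loses to A and E → score 3.
F: loses to A, D, C, E, and B → score 0.
C: beats F; loses to A, D, E, and B → score 1.
E: beats A, D, F, C, and B → score 5.
B: beats F and C; loses to A, D, and E → score 2.
E has the best pairwise record.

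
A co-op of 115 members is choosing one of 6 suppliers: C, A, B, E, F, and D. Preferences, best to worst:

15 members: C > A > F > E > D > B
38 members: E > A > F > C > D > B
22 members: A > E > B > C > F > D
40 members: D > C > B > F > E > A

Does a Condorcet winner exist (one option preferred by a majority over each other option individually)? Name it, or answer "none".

E

E vs C: 60–55 for E.
E vs A: 78–37 for E.
E vs B: 75–40 for E.
E vs F: 60–55 for E.
E vs D: 75–40 for E.
E beats every other option head-to-head.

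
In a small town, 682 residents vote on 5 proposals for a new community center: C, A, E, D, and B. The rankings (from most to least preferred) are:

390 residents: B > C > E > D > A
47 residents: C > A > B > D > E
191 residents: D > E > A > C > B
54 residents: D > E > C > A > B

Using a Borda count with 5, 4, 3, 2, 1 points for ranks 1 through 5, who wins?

C

C: 390·4 + 47·5 + 191·2 + 54·3 = 2339
A: 390·1 + 47·4 + 191·3 + 54·2 = 1259
E: 390·3 + 47·1 + 191·4 + 54·4 = 2197
D: 390·2 + 47·2 + 191·5 + 54·5 = 2099
B: 390·5 + 47·3 + 191·1 + 54·1 = 2336
C has the highest Borda score (2339).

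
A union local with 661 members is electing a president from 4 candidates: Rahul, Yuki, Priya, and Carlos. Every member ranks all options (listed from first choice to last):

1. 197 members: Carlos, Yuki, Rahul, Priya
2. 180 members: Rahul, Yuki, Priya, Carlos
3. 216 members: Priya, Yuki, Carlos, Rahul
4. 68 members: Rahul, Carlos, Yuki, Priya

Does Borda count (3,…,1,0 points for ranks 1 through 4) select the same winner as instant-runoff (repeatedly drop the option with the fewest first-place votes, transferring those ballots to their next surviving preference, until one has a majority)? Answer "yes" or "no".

no

Borda — scores: Rahul 941, Yuki 1254, Priya 828, Carlos 943. Winner: Yuki.
Instant-runoff — R1 Rahul 248, Yuki 0, Priya 216, Carlos 197 (Yuki out); R2 Rahul 248, Priya 216, Carlos 197 (Carlos out); R3 Rahul 445, Priya 216 (Rahul winner). Winner: Rahul.
The two methods disagree.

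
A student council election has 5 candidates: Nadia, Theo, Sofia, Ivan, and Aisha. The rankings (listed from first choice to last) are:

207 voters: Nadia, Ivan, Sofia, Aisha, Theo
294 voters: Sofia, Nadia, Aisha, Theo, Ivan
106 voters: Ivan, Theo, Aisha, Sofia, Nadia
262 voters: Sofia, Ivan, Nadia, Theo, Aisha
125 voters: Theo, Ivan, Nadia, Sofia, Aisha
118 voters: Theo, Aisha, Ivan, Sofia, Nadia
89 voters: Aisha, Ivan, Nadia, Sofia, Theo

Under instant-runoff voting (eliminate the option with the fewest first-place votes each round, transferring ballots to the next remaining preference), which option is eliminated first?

Round 1: Nadia 207, Theo 243, Sofia 556, Ivan 106, Aisha 89. Eliminate Aisha.

Aisha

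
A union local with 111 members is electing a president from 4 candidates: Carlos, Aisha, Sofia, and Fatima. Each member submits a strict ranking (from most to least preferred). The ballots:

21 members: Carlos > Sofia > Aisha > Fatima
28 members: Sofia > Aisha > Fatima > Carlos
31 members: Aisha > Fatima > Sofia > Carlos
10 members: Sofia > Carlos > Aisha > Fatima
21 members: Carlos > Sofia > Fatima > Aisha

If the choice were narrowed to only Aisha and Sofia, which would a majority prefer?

Sofia

Voters preferring Aisha to Sofia: 31; preferring Sofia to Aisha: 80.
Sofia wins the head-to-head.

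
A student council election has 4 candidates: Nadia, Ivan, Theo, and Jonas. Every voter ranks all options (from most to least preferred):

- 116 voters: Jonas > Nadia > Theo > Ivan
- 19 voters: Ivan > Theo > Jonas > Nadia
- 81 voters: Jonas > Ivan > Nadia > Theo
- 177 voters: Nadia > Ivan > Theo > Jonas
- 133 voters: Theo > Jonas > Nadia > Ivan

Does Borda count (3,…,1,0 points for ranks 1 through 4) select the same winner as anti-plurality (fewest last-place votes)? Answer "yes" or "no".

yes

Borda — scores: Nadia 977, Ivan 573, Theo 730, Jonas 876. Winner: Nadia.
Anti-plurality — last-place votes: Nadia 19, Ivan 249, Theo 81, Jonas 177. Winner: Nadia.
The two methods agree.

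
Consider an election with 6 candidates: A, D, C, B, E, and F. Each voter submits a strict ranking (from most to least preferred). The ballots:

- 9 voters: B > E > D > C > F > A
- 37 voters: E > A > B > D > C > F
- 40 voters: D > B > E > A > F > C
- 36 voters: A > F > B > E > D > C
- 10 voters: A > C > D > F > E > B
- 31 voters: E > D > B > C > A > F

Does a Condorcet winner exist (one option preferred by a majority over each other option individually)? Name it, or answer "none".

Checking pairwise contests:
E beats A 117–46.
A beats D 83–80.
A beats C 123–40.
A beats B 83–80.
B beats E 85–78.
A beats F 154–9.
Every option loses at least one head-to-head, so there is no Condorcet winner.

none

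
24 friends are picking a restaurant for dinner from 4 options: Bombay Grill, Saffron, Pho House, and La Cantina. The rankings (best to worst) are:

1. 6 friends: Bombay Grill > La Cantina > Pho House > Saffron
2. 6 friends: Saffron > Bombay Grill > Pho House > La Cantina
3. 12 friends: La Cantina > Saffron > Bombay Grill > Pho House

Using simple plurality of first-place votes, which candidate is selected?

La Cantina

First-place votes: Bombay Grill 6, Saffron 6, Pho House 0, La Cantina 12.
La Cantina has the most first-place votes.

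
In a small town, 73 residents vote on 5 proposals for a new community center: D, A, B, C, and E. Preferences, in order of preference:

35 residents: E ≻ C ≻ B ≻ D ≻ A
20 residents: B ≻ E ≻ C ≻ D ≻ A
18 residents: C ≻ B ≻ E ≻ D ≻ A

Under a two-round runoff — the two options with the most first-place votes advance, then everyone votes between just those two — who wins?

Round 1 first-place votes: D 0, A 0, B 20, C 18, E 35.
E and B advance.
Runoff: E is preferred to B by 35 voters; B by 38.
B wins the runoff.

B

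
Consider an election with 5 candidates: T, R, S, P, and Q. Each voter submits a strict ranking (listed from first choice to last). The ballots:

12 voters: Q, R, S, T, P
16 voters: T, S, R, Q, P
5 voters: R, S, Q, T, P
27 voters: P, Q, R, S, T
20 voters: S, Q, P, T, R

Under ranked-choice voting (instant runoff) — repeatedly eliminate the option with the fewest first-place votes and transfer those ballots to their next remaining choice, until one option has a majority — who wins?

Round 1: T 16, R 5, S 20, P 27, Q 12. Eliminate R.
Round 2: T 16, S 25, P 27, Q 12. Eliminate Q.
Round 3: T 16, S 37, P 27. Eliminate T.
Round 4: S 53, P 27. S has a majority.

S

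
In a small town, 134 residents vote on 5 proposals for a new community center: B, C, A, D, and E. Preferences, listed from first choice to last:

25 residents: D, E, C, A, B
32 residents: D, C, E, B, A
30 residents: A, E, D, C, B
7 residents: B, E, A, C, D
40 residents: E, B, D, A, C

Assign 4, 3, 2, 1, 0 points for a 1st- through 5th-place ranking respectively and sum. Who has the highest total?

E

B: 25·0 + 32·1 + 30·0 + 7·4 + 40·3 = 180
C: 25·2 + 32·3 + 30·1 + 7·1 + 40·0 = 183
A: 25·1 + 32·0 + 30·4 + 7·2 + 40·1 = 199
D: 25·4 + 32·4 + 30·2 + 7·0 + 40·2 = 368
E: 25·3 + 32·2 + 30·3 + 7·3 + 40·4 = 410
E has the highest Borda score (410).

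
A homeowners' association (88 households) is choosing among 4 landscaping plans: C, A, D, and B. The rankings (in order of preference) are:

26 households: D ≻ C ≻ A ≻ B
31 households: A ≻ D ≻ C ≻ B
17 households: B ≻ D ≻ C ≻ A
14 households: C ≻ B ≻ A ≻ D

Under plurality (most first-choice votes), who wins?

A

First-place votes: C 14, A 31, D 26, B 17.
A has the most first-place votes.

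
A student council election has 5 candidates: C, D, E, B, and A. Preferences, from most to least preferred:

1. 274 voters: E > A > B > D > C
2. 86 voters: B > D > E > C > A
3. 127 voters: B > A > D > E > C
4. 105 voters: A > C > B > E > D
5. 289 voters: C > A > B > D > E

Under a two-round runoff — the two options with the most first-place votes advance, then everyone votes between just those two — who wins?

E

Round 1 first-place votes: C 289, D 0, E 274, B 213, A 105.
C and E advance.
Runoff: C is preferred to E by 394 voters; E by 487.
E wins the runoff.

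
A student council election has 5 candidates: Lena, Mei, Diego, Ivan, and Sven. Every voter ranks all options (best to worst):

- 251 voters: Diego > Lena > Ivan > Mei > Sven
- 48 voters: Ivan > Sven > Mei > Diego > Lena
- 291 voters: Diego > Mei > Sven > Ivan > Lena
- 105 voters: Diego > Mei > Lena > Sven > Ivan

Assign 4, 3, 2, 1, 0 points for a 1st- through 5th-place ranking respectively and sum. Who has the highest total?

Diego

Lena: 251·3 + 48·0 + 291·0 + 105·2 = 963
Mei: 251·1 + 48·2 + 291·3 + 105·3 = 1535
Diego: 251·4 + 48·1 + 291·4 + 105·4 = 2636
Ivan: 251·2 + 48·4 + 291·1 + 105·0 = 985
Sven: 251·0 + 48·3 + 291·2 + 105·1 = 831
Diego has the highest Borda score (2636).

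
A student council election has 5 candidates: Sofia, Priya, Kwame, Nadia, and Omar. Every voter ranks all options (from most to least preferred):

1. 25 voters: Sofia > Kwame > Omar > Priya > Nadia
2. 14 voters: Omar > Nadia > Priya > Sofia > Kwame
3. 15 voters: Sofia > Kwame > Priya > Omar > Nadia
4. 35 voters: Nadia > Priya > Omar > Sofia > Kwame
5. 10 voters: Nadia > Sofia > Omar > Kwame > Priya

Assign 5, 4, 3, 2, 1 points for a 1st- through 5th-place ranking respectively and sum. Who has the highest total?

Sofia: 25·5 + 14·2 + 15·5 + 35·2 + 10·4 = 338
Priya: 25·2 + 14·3 + 15·3 + 35·4 + 10·1 = 287
Kwame: 25·4 + 14·1 + 15·4 + 35·1 + 10·2 = 229
Nadia: 25·1 + 14·4 + 15·1 + 35·5 + 10·5 = 321
Omar: 25·3 + 14·5 + 15·2 + 35·3 + 10·3 = 310
Sofia has the highest Borda score (338).

Sofia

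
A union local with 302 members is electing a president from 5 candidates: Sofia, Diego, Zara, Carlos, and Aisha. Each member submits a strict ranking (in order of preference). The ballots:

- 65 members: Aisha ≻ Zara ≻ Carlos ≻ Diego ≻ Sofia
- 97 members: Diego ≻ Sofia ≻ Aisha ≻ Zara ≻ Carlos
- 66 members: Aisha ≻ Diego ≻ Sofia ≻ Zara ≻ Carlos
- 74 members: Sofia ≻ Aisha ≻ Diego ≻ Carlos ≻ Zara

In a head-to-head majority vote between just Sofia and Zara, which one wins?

Sofia

Voters preferring Sofia to Zara: 237; preferring Zara to Sofia: 65.
Sofia wins the head-to-head.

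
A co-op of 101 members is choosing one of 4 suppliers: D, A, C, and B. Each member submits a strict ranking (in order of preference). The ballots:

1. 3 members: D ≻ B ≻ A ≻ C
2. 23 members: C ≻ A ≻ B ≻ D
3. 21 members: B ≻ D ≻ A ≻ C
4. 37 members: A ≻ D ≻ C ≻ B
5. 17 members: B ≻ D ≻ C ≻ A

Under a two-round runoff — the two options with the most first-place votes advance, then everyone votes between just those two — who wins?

A

Round 1 first-place votes: D 3, A 37, C 23, B 38.
B and A advance.
Runoff: B is preferred to A by 41 voters; A by 60.
A wins the runoff.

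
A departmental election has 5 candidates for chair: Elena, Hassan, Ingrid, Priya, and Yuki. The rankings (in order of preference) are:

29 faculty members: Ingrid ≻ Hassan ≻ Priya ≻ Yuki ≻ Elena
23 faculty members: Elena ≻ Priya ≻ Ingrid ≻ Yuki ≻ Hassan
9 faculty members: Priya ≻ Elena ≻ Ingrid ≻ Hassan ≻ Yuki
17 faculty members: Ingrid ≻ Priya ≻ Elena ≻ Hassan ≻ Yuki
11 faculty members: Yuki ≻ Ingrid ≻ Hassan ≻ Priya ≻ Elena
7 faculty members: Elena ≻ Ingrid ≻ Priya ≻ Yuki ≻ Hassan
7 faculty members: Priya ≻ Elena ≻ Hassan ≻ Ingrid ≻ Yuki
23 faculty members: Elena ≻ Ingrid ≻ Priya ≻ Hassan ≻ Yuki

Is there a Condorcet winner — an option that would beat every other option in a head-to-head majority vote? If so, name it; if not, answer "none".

Checking pairwise contests:
Priya beats Elena 73–53.
Elena beats Hassan 86–40.
Elena beats Ingrid 69–57.
Ingrid beats Priya 87–39.
Elena beats Yuki 86–40.
Every option loses at least one head-to-head, so there is no Condorcet winner.

none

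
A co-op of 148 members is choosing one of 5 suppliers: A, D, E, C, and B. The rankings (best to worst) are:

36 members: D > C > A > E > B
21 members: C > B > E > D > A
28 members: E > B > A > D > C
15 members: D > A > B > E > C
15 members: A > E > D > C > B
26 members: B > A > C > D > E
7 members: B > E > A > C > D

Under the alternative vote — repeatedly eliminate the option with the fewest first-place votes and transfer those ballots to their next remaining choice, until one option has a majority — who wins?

B

Round 1: A 15, D 51, E 28, C 21, B 33. Eliminate A.
Round 2: D 51, E 43, C 21, B 33. Eliminate C.
Round 3: D 51, E 43, B 54. Eliminate E.
Round 4: D 66, B 82. B has a majority.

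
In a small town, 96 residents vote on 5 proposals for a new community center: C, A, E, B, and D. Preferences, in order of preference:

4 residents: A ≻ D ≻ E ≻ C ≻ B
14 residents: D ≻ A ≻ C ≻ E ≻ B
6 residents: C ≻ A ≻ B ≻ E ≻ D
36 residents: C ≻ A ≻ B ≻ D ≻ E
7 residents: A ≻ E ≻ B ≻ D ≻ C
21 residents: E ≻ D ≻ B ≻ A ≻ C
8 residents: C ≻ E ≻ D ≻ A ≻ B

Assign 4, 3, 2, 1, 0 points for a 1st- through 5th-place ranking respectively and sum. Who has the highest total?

A

C: 4·1 + 14·2 + 6·4 + 36·4 + 7·0 + 21·0 + 8·4 = 232
A: 4·4 + 14·3 + 6·3 + 36·3 + 7·4 + 21·1 + 8·1 = 241
E: 4·2 + 14·1 + 6·1 + 36·0 + 7·3 + 21·4 + 8·3 = 157
B: 4·0 + 14·0 + 6·2 + 36·2 + 7·2 + 21·2 + 8·0 = 140
D: 4·3 + 14·4 + 6·0 + 36·1 + 7·1 + 21·3 + 8·2 = 190
A has the highest Borda score (241).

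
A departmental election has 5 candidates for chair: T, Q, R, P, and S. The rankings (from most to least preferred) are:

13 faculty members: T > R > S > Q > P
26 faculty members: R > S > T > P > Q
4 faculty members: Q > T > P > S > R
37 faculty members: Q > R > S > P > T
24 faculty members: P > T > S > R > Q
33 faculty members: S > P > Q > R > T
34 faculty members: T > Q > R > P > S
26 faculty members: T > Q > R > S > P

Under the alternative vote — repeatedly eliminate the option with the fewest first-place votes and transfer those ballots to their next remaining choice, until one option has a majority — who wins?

T

Round 1: T 73, Q 41, R 26, P 24, S 33. Eliminate P.
Round 2: T 97, Q 41, R 26, S 33. Eliminate R.
Round 3: T 97, Q 41, S 59. Eliminate Q.
Round 4: T 101, S 96. T has a majority.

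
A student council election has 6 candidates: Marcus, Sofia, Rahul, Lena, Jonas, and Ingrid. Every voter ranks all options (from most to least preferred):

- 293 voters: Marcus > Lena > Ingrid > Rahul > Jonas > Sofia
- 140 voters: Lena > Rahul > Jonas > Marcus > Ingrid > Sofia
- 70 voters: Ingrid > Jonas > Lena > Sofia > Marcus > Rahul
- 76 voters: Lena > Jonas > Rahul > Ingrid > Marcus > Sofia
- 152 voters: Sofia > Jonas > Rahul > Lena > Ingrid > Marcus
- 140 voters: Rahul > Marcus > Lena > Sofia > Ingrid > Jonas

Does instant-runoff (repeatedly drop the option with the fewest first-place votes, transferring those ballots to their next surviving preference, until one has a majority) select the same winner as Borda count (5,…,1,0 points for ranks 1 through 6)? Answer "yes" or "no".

Instant-runoff — R1 Marcus 293, Sofia 152, Rahul 140, Lena 216, Jonas 0, Ingrid 70 (Jonas out); R2 Marcus 293, Sofia 152, Rahul 140, Lena 216, Ingrid 70 (Ingrid out); R3 Marcus 293, Sofia 152, Rahul 140, Lena 286 (Rahul out); R4 Marcus 433, Sofia 152, Lena 286 (Sofia out); R5 Marcus 433, Lena 438 (Lena winner). Winner: Lena.
Borda — scores: Marcus 2451, Sofia 1180, Rahul 2530, Lena 3186, Jonas 1905, Ingrid 1813. Winner: Lena.
The two methods agree.

yes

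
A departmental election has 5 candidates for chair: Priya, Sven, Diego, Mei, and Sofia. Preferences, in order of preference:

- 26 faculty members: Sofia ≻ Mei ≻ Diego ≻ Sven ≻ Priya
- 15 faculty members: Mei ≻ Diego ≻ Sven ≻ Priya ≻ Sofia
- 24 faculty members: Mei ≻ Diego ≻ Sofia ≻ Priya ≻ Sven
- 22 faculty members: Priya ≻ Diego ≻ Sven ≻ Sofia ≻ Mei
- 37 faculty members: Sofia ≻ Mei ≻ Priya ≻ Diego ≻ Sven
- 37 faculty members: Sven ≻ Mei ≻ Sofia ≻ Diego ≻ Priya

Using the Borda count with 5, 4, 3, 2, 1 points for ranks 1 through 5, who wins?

Mei

Priya: 26·1 + 15·2 + 24·2 + 22·5 + 37·3 + 37·1 = 362
Sven: 26·2 + 15·3 + 24·1 + 22·3 + 37·1 + 37·5 = 409
Diego: 26·3 + 15·4 + 24·4 + 22·4 + 37·2 + 37·2 = 470
Mei: 26·4 + 15·5 + 24·5 + 22·1 + 37·4 + 37·4 = 617
Sofia: 26·5 + 15·1 + 24·3 + 22·2 + 37·5 + 37·3 = 557
Mei has the highest Borda score (617).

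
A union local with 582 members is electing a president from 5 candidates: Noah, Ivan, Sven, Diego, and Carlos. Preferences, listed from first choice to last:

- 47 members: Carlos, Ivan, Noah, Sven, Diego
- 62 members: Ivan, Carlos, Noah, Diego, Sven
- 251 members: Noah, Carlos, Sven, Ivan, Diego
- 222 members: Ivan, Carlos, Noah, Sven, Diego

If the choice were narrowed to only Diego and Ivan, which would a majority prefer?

Ivan

Voters preferring Diego to Ivan: 0; preferring Ivan to Diego: 582.
Ivan wins the head-to-head.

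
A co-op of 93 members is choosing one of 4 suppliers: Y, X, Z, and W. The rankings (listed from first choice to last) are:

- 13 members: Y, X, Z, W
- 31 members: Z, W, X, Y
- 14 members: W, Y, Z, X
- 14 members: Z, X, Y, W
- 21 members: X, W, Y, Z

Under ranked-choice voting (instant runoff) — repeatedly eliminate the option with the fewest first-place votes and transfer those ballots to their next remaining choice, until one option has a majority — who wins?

Round 1: Y 13, X 21, Z 45, W 14. Eliminate Y.
Round 2: X 34, Z 45, W 14. Eliminate W.
Round 3: X 34, Z 59. Z has a majority.

Z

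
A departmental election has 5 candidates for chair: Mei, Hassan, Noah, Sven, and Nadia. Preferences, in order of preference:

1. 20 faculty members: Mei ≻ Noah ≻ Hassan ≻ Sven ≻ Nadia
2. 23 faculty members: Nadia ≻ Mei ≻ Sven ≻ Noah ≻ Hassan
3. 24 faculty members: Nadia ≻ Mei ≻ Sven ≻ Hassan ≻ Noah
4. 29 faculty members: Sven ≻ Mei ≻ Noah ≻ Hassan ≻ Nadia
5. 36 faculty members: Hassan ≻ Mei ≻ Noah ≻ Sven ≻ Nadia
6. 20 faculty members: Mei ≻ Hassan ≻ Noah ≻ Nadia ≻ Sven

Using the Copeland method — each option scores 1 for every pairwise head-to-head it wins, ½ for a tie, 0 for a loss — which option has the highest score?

Mei

Mei: beats Hassan, Noah, Sven, and Nadia → score 4.
Hassan: beats Noah and Nadia; ties Sven; loses to Mei → score 2.5.
Noah: beats Nadia; ties Sven; loses to Mei and Hassan → score 1.5.
Sven: beats Nadia; ties Hassan and Noah; loses to Mei → score 2.
Nadia: loses to Mei, Hassan, Noah, and Sven → score 0.
Mei has the best pairwise record.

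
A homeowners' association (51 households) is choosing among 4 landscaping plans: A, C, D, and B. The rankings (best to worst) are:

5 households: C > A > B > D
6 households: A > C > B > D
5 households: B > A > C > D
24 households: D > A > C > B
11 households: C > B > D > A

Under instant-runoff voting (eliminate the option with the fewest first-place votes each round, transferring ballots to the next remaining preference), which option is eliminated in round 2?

Round 1: A 6, C 16, D 24, B 5. Eliminate B.
Round 2: A 11, C 16, D 24. Eliminate A.

A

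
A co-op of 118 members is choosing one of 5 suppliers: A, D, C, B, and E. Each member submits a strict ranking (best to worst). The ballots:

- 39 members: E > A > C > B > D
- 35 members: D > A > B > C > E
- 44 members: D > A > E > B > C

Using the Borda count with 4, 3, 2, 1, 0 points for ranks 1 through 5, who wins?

A: 39·3 + 35·3 + 44·3 = 354
D: 39·0 + 35·4 + 44·4 = 316
C: 39·2 + 35·1 + 44·0 = 113
B: 39·1 + 35·2 + 44·1 = 153
E: 39·4 + 35·0 + 44·2 = 244
A has the highest Borda score (354).

A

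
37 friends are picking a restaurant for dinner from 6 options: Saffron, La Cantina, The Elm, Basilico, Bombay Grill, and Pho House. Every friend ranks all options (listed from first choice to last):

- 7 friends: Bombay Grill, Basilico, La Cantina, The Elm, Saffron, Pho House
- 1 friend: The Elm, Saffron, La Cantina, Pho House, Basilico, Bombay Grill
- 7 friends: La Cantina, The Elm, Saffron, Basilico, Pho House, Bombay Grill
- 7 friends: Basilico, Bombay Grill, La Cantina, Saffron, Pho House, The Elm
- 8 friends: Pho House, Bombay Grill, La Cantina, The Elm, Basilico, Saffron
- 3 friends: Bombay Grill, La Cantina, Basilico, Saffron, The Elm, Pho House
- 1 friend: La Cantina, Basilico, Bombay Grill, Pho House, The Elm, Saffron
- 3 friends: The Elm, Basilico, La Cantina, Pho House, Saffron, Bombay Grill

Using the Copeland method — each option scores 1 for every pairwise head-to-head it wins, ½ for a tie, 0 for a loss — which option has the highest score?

La Cantina

Saffron: beats Pho House; loses to La Cantina, The Elm, Basilico, and Bombay Grill → score 1.
La Cantina: beats Saffron, The Elm, Basilico, and Pho House; loses to Bombay Grill → score 4.
The Elm: beats Saffron, Basilico, and Pho House; loses to La Cantina and Bombay Grill → score 3.
Basilico: beats Saffron, Bombay Grill, and Pho House; loses to La Cantina and The Elm → score 3.
Bombay Grill: beats Saffron, La Cantina, and The Elm; loses to Basilico and Pho House → score 3.
Pho House: beats Bombay Grill; loses to Saffron, La Cantina, The Elm, and Basilico → score 1.
La Cantina has the best pairwise record.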